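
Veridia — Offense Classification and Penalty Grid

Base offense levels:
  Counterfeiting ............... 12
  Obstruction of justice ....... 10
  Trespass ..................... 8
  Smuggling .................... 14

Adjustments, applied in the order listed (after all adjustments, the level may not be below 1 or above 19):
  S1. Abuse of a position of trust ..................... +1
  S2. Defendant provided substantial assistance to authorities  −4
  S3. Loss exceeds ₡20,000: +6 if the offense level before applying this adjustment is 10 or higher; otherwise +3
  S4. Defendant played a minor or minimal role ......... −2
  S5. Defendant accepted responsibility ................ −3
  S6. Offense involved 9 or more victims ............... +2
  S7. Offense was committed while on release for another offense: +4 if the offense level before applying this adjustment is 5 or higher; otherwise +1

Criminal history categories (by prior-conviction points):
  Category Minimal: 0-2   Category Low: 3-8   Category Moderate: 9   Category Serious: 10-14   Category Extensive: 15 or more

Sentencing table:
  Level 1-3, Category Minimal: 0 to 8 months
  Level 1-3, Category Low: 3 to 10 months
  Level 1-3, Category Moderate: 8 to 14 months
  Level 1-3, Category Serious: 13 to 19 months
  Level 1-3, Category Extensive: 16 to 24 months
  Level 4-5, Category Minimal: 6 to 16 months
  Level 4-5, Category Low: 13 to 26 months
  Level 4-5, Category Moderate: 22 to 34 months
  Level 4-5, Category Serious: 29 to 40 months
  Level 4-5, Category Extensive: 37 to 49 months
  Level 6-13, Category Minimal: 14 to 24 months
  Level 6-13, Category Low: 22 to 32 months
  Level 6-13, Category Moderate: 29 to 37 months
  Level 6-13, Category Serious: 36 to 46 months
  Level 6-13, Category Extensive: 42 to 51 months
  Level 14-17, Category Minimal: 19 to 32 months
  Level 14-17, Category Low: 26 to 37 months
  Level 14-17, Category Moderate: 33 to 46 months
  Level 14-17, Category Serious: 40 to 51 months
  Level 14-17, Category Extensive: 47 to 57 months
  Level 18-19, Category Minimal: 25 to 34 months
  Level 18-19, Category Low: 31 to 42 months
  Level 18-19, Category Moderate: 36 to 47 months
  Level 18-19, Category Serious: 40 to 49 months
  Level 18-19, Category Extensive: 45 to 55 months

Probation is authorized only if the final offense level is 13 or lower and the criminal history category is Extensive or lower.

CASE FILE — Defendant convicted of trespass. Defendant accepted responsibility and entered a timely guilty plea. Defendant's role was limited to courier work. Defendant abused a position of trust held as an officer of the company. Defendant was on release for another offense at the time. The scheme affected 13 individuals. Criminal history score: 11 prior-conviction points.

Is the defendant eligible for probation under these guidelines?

Base offense level for trespass: 8.
S1 applies: 8 + 1 = 9.
S4 applies: 9 − 2 = 7.
S5 applies: 7 − 3 = 4.
S6 applies: 4 + 2 = 6.
S7 applies (level before this adjustment is 6 ≥ 5, so +4): 6 + 4 = 10.
Final offense level: 10.
Criminal history: 11 prior points → Category Serious (10-14).
Level 10 falls in the 6-13 band.
Grid: Level 6-13 × Category Serious = 36-46 months.
Probation check: level 10 ≤ 13 and category Serious ≤ Extensive → eligible.

Yes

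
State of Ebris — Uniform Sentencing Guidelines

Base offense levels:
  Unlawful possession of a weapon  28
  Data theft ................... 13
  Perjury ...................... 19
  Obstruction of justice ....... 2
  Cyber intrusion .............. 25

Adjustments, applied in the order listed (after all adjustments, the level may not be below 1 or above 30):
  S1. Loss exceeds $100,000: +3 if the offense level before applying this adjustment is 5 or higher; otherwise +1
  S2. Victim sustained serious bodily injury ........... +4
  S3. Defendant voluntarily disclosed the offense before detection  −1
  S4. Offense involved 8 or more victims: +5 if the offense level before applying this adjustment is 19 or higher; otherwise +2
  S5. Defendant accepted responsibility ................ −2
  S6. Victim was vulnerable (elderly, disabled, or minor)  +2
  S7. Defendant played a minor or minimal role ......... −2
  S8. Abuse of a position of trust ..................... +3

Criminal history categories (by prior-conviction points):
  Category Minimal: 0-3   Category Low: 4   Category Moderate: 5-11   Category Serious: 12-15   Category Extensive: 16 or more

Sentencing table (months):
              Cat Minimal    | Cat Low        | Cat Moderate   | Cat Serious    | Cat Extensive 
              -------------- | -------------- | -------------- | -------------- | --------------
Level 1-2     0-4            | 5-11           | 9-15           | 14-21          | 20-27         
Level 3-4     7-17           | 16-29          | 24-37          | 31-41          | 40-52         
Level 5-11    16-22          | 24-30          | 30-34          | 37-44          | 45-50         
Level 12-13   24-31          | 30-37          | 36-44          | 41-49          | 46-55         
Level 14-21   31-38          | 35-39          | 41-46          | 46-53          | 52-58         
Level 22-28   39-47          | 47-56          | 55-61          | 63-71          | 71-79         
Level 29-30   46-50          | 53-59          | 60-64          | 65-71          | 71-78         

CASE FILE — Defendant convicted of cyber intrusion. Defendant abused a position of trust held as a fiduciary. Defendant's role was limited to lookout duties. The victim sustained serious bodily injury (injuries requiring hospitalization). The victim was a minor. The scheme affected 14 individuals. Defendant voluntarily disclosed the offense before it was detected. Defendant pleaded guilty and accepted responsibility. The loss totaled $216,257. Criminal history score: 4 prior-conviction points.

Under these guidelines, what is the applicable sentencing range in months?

53-59 months

Base offense level for cyber intrusion: 25.
S1 applies (level before this adjustment is 25 ≥ 5, so +3): 25 + 3 = 28.
S2 applies: 28 + 4 = 32.
S3 applies: 32 − 1 = 31.
S4 applies (level before this adjustment is 31 ≥ 19, so +5): 31 + 5 = 36.
S5 applies: 36 − 2 = 34.
S6 applies: 34 + 2 = 36.
S7 applies: 36 − 2 = 34.
S8 applies: 34 + 3 = 37.
Level 37 exceeds the maximum of 30; capped at 30.
Final offense level: 30.
Criminal history: 4 prior points → Category Low (4).
Level 30 falls in the 29-30 band.
Grid: Level 29-30 × Category Low = 53-59 months.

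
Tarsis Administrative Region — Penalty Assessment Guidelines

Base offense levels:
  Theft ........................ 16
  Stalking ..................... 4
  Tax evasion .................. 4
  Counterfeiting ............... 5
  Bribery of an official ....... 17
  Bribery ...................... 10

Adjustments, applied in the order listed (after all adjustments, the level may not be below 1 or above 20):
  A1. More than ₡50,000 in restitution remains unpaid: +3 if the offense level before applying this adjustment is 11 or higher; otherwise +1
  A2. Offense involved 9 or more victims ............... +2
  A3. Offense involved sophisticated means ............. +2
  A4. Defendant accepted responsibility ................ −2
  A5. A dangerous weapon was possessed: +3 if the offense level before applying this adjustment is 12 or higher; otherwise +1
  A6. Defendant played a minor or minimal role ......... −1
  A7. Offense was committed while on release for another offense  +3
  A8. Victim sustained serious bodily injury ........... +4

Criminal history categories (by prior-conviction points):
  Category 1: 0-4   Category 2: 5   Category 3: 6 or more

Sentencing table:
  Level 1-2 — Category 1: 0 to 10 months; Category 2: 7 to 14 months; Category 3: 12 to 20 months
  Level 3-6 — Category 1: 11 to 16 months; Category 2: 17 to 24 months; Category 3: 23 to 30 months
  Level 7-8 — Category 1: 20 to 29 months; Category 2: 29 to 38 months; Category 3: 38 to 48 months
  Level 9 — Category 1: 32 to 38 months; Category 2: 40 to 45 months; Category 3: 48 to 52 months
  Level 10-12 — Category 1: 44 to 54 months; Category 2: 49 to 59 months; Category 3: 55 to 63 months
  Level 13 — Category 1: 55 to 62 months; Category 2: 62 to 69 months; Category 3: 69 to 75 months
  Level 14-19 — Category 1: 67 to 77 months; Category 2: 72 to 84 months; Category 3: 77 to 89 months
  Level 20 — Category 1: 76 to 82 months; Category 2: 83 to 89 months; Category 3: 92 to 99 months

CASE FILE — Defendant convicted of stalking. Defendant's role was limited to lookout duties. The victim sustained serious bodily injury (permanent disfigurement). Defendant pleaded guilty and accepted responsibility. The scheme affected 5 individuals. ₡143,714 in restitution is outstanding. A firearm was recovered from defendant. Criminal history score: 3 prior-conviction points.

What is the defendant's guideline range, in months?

Base offense level for stalking: 4.
A1 applies (level before this adjustment is 4 < 11, so +1): 4 + 1 = 5.
A2 does not apply.
A4 applies: 5 − 2 = 3.
A5 applies (level before this adjustment is 3 < 12, so +1): 3 + 1 = 4.
A6 applies: 4 − 1 = 3.
A8 applies: 3 + 4 = 7.
Final offense level: 7.
Criminal history: 3 prior points → Category 1 (0-4).
Level 7 falls in the 7-8 band.
Grid: Level 7-8 × Category 1 = 20-29 months.

20-29 months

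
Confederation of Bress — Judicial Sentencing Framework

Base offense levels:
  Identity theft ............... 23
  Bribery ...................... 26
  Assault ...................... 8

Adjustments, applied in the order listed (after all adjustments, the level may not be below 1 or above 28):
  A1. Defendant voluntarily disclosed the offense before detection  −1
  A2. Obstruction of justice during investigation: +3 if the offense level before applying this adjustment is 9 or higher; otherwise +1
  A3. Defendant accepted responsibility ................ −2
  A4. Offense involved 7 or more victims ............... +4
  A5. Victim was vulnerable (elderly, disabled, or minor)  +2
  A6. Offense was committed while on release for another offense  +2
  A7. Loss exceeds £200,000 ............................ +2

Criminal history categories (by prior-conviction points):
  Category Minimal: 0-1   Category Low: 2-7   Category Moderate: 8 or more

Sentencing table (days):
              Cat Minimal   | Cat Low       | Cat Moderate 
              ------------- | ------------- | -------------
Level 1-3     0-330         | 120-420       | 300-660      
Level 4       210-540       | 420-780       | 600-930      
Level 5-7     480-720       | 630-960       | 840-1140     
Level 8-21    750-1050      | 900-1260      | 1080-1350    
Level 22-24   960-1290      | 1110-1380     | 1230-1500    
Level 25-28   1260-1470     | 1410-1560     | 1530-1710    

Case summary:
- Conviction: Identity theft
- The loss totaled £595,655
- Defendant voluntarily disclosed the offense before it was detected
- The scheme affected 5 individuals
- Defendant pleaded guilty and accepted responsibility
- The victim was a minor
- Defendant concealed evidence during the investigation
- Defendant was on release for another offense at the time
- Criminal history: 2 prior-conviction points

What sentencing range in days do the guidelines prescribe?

1410-1560 days

Base offense level for identity theft: 23.
A1 applies: 23 − 1 = 22.
A2 applies (level before this adjustment is 22 ≥ 9, so +3): 22 + 3 = 25.
A3 applies: 25 − 2 = 23.
A5 applies: 23 + 2 = 25.
A6 applies: 25 + 2 = 27.
A7 applies: 27 + 2 = 29.
Level 29 exceeds the maximum of 28; capped at 28.
Final offense level: 28.
Criminal history: 2 prior points → Category Low (2-7).
Level 28 falls in the 25-28 band.
Grid: Level 25-28 × Category Low = 1410-1560 days.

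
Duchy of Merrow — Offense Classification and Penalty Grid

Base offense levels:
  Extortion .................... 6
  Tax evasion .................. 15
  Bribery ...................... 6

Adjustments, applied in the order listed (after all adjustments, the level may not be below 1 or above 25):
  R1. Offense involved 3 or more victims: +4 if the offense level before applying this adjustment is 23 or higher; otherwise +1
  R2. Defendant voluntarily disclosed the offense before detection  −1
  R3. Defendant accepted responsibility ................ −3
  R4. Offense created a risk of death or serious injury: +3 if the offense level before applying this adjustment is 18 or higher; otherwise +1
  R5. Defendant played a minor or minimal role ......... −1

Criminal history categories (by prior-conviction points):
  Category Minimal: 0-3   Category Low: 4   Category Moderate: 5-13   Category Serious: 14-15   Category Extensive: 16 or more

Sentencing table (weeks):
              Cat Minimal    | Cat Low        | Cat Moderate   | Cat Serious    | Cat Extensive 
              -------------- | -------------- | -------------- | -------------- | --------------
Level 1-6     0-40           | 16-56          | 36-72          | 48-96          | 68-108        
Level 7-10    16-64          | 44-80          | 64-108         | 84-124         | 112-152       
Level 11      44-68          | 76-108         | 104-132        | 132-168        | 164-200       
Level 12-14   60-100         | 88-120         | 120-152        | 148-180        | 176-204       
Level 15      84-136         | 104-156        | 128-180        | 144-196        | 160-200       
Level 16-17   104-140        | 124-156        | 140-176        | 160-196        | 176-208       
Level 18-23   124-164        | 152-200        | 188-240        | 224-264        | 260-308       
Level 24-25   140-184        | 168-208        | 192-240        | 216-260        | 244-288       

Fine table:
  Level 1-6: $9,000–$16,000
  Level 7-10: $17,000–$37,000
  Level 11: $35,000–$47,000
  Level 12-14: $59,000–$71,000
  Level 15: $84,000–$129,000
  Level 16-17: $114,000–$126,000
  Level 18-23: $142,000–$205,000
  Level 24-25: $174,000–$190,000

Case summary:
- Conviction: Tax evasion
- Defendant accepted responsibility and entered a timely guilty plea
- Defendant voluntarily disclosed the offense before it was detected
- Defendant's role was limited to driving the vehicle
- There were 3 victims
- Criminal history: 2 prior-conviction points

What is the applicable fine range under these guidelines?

Base offense level for tax evasion: 15.
R1 applies (level before this adjustment is 15 < 23, so +1): 15 + 1 = 16.
R2 applies: 16 − 1 = 15.
R3 applies: 15 − 3 = 12.
R5 applies: 12 − 1 = 11.
Final offense level: 11.
Level 11 falls in the 11 band.
Fine table: Level 11 → $35,000–$47,000.

$35,000–$47,000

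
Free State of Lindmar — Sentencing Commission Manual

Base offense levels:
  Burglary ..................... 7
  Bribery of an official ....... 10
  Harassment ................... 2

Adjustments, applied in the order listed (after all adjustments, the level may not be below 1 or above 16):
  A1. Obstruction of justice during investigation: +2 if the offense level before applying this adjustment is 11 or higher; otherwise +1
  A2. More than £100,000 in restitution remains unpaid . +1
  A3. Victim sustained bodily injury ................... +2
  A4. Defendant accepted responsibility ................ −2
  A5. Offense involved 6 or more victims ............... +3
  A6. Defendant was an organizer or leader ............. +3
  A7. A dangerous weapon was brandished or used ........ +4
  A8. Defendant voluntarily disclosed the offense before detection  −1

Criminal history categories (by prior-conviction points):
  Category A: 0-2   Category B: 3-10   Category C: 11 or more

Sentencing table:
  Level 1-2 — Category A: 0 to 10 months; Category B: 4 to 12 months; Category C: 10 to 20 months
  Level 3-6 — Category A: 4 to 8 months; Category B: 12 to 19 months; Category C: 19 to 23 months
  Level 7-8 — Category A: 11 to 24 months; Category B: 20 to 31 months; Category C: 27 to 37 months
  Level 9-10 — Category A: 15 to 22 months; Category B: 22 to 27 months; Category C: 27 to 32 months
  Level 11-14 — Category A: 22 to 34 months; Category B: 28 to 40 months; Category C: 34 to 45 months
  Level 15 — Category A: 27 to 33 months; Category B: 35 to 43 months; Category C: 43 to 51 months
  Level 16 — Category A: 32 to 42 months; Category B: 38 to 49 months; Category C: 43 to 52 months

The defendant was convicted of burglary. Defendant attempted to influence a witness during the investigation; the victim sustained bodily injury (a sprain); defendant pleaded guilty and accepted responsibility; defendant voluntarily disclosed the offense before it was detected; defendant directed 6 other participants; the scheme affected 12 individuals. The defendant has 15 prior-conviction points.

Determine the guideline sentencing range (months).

Base offense level for burglary: 7.
A1 applies (level before this adjustment is 7 < 11, so +1): 7 + 1 = 8.
A2 does not apply.
A3 applies: 8 + 2 = 10.
A4 applies: 10 − 2 = 8.
A5 applies: 8 + 3 = 11.
A6 applies: 11 + 3 = 14.
A8 applies: 14 − 1 = 13.
Final offense level: 13.
Criminal history: 15 prior points → Category C (11+).
Level 13 falls in the 11-14 band.
Grid: Level 11-14 × Category C = 34-45 months.

34-45 months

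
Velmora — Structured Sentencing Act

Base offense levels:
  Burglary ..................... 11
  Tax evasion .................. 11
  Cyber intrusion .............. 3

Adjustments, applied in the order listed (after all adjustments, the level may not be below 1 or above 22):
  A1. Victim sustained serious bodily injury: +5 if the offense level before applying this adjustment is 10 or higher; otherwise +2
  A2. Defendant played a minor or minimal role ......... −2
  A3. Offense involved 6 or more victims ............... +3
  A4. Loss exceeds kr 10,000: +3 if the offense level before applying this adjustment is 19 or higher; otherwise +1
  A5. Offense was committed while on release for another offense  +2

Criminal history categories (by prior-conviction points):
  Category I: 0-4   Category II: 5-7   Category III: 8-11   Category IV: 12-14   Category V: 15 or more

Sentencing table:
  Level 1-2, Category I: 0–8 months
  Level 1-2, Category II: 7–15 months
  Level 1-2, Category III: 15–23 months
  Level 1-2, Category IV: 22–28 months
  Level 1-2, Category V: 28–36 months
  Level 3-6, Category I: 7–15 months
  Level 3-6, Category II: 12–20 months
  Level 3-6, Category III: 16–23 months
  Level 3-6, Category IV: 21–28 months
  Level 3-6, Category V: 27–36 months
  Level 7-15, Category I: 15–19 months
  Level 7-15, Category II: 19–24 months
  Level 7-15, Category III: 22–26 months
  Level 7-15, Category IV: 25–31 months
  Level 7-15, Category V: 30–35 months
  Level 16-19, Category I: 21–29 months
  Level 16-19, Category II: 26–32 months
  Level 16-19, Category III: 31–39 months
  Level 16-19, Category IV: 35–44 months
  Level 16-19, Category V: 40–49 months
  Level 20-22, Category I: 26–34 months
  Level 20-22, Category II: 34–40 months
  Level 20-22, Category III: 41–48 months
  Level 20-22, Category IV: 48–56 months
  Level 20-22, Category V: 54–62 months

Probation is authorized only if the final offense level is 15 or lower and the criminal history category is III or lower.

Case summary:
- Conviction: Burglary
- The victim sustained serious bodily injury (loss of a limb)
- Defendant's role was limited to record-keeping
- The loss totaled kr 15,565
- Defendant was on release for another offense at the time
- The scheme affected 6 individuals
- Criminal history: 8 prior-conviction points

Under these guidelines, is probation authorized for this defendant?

No

Base offense level for burglary: 11.
A1 applies (level before this adjustment is 11 ≥ 10, so +5): 11 + 5 = 16.
A2 applies: 16 − 2 = 14.
A3 applies: 14 + 3 = 17.
A4 applies (level before this adjustment is 17 < 19, so +1): 17 + 1 = 18.
A5 applies: 18 + 2 = 20.
Final offense level: 20.
Criminal history: 8 prior points → Category III (8-11).
Level 20 falls in the 20-22 band.
Grid: Level 20-22 × Category III = 41-48 months.
Probation check: level 20 > 15 and category III ≤ III → not eligible.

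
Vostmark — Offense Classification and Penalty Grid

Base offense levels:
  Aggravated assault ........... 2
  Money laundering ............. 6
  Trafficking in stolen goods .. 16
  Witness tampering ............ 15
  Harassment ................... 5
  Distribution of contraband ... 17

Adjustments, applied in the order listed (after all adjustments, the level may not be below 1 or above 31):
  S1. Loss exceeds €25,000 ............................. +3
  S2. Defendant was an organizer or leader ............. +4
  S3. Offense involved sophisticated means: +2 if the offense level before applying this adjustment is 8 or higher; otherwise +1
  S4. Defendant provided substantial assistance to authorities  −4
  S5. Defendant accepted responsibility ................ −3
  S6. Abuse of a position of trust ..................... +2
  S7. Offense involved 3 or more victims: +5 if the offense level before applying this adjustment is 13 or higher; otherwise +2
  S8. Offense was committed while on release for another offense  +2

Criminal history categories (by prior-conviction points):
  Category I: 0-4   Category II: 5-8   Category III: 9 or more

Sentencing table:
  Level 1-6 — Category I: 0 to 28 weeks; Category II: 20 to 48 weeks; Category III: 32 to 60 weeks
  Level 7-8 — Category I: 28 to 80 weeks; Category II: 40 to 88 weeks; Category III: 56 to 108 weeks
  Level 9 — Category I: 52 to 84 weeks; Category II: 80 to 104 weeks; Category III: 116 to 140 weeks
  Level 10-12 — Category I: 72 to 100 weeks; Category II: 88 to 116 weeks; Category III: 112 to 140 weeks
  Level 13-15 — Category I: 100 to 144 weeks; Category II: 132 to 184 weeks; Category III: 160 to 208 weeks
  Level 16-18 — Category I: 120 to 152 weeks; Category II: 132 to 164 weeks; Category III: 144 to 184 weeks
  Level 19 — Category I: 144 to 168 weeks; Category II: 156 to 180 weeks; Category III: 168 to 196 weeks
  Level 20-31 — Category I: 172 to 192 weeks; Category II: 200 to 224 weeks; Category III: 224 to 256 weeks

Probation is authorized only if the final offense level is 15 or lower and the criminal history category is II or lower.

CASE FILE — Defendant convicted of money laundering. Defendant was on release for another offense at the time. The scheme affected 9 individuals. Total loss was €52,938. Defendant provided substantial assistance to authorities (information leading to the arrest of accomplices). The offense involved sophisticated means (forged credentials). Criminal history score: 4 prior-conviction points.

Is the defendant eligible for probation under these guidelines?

Yes

Base offense level for money laundering: 6.
S1 applies: 6 + 3 = 9.
S3 applies (level before this adjustment is 9 ≥ 8, so +2): 9 + 2 = 11.
S4 applies: 11 − 4 = 7.
S7 applies (level before this adjustment is 7 < 13, so +2): 7 + 2 = 9.
S8 applies: 9 + 2 = 11.
Final offense level: 11.
Criminal history: 4 prior points → Category I (0-4).
Level 11 falls in the 10-12 band.
Grid: Level 10-12 × Category I = 72-100 weeks.
Probation check: level 11 ≤ 15 and category I ≤ II → eligible.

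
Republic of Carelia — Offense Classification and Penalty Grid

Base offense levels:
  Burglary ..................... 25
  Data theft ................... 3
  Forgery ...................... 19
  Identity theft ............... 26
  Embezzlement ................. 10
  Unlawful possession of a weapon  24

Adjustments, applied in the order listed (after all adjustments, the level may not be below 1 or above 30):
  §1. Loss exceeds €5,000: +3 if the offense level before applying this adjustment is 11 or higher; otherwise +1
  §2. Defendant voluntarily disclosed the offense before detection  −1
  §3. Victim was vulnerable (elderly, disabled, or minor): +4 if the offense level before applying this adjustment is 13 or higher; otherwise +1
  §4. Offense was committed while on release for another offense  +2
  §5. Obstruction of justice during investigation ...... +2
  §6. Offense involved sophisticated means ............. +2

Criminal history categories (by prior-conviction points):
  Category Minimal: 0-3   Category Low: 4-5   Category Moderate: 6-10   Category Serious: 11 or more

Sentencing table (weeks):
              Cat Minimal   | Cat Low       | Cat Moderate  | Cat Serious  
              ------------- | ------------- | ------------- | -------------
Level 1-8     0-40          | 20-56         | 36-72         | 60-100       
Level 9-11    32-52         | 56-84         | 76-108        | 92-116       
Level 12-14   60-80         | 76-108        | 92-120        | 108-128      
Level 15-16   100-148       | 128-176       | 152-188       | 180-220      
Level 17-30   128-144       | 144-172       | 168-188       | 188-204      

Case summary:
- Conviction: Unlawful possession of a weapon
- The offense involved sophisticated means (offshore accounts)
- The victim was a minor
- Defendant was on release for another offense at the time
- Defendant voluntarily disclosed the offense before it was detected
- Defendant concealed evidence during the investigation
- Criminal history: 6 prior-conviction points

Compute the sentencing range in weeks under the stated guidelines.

168-188 weeks

Base offense level for unlawful possession of a weapon: 24.
§2 applies: 24 − 1 = 23.
§3 applies (level before this adjustment is 23 ≥ 13, so +4): 23 + 4 = 27.
§4 applies: 27 + 2 = 29.
§5 applies: 29 + 2 = 31.
§6 applies: 31 + 2 = 33.
Level 33 exceeds the maximum of 30; capped at 30.
Final offense level: 30.
Criminal history: 6 prior points → Category Moderate (6-10).
Level 30 falls in the 17-30 band.
Grid: Level 17-30 × Category Moderate = 168-188 weeks.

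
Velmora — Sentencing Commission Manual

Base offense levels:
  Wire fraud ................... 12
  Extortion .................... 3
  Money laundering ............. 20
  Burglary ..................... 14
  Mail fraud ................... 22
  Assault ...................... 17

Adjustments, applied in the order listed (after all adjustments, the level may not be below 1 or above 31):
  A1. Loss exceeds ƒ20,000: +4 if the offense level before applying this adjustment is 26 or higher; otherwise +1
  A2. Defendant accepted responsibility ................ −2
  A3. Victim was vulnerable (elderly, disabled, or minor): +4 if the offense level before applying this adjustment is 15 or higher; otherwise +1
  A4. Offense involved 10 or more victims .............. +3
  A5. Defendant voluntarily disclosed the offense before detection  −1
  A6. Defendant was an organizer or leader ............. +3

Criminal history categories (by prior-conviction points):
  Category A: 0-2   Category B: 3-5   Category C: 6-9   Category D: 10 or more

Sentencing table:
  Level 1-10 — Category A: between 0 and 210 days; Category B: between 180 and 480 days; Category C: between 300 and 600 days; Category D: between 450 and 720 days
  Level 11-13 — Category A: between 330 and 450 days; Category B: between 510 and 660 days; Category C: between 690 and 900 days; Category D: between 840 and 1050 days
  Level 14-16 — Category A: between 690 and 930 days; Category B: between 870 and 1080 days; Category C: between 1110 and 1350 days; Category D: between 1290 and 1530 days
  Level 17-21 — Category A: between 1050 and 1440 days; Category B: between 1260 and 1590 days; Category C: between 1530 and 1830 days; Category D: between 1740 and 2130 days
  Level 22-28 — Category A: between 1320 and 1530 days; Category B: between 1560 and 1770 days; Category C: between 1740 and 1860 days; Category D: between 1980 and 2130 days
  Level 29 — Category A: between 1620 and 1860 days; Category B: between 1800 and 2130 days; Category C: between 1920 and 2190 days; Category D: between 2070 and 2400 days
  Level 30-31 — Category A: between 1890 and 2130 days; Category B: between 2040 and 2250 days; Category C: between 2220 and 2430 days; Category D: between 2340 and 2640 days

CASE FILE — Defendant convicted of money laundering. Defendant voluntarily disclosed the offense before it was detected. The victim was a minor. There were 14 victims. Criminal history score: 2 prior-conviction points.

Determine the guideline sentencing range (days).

1320-1530 days

Base offense level for money laundering: 20.
A1 does not apply.
A3 applies (level before this adjustment is 20 ≥ 15, so +4): 20 + 4 = 24.
A4 applies: 24 + 3 = 27.
A5 applies: 27 − 1 = 26.
Final offense level: 26.
Criminal history: 2 prior points → Category A (0-2).
Level 26 falls in the 22-28 band.
Grid: Level 22-28 × Category A = 1320-1530 days.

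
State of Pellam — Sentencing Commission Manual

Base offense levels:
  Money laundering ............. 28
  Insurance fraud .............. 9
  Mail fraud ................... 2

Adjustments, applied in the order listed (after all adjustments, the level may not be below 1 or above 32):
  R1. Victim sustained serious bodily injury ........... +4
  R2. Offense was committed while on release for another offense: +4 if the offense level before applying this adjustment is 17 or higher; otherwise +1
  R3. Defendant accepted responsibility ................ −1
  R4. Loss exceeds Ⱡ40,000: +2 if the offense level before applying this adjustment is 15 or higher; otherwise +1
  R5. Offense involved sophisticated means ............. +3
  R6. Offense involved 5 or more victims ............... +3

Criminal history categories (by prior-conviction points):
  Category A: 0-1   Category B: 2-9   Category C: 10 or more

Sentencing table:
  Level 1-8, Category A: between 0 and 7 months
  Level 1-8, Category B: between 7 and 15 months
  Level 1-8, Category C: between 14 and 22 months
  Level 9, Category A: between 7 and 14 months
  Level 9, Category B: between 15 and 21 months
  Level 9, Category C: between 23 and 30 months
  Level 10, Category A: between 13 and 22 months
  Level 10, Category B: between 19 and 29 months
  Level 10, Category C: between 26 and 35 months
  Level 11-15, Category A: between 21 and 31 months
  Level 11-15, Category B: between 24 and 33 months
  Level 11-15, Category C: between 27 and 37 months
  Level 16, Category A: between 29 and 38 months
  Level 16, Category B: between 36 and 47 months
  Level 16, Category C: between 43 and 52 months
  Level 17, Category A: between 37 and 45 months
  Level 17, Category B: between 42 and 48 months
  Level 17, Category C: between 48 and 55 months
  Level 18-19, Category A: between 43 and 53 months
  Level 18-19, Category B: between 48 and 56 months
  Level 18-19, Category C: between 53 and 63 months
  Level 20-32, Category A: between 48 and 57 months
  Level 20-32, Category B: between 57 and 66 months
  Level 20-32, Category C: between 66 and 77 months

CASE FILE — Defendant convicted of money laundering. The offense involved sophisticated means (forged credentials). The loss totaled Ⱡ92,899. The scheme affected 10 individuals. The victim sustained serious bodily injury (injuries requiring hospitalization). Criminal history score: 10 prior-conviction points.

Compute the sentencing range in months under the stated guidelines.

Base offense level for money laundering: 28.
R1 applies: 28 + 4 = 32.
R2 does not apply.
R3 does not apply.
R4 applies (level before this adjustment is 32 ≥ 15, so +2): 32 + 2 = 34.
R5 applies: 34 + 3 = 37.
R6 applies: 37 + 3 = 40.
Level 40 exceeds the maximum of 32; capped at 32.
Final offense level: 32.
Criminal history: 10 prior points → Category C (10+).
Level 32 falls in the 20-32 band.
Grid: Level 20-32 × Category C = 66-77 months.

66-77 months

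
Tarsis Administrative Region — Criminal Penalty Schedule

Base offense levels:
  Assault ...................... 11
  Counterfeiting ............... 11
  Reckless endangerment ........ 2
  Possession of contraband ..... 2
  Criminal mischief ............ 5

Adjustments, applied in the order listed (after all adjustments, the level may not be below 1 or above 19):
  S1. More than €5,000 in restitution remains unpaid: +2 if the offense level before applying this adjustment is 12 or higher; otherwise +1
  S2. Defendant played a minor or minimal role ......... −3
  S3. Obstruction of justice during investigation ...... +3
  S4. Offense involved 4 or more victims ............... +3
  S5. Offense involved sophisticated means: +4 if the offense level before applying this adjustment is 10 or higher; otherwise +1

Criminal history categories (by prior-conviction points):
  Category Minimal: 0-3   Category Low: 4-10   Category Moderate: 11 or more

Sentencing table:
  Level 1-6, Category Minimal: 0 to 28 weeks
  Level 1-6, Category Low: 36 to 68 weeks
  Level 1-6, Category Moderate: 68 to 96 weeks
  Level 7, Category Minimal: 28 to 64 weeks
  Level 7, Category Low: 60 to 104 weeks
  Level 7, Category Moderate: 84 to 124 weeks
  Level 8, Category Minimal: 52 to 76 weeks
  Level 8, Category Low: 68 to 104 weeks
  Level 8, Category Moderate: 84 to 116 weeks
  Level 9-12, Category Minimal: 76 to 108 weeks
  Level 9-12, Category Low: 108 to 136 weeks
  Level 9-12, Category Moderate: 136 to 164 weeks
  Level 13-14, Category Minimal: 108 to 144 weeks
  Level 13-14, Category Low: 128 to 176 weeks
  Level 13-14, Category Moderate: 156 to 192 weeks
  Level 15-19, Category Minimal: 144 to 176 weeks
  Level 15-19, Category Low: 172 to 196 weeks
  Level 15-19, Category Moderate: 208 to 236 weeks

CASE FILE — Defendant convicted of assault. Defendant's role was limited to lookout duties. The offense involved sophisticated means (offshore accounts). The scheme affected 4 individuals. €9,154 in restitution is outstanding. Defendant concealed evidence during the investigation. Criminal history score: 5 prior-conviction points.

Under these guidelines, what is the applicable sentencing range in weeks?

172-196 weeks

Base offense level for assault: 11.
S1 applies (level before this adjustment is 11 < 12, so +1): 11 + 1 = 12.
S2 applies: 12 − 3 = 9.
S3 applies: 9 + 3 = 12.
S4 applies: 12 + 3 = 15.
S5 applies (level before this adjustment is 15 ≥ 10, so +4): 15 + 4 = 19.
Final offense level: 19.
Criminal history: 5 prior points → Category Low (4-10).
Level 19 falls in the 15-19 band.
Grid: Level 15-19 × Category Low = 172-196 weeks.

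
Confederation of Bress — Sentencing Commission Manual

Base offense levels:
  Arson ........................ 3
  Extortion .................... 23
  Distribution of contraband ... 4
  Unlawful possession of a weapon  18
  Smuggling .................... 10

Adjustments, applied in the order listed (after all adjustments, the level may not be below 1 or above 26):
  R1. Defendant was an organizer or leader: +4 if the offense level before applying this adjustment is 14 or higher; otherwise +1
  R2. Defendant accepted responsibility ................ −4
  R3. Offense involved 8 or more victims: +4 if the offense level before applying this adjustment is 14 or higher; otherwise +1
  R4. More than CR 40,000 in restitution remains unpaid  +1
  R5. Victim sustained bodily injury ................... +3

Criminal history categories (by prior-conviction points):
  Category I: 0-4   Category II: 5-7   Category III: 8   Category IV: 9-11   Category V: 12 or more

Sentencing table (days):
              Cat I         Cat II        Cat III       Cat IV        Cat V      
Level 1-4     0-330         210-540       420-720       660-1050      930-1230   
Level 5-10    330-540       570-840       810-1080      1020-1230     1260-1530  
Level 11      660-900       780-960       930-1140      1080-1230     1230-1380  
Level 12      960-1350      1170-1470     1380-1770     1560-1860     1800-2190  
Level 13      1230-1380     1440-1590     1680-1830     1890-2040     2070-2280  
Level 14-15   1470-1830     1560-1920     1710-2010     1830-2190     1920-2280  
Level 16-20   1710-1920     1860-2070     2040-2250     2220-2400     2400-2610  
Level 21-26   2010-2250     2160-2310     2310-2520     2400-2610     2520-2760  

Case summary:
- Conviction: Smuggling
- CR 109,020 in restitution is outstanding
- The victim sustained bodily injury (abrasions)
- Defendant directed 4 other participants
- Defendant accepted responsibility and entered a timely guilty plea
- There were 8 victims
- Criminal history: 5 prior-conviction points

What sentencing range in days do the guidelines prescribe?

1170-1470 days

Base offense level for smuggling: 10.
R1 applies (level before this adjustment is 10 < 14, so +1): 10 + 1 = 11.
R2 applies: 11 − 4 = 7.
R3 applies (level before this adjustment is 7 < 14, so +1): 7 + 1 = 8.
R4 applies: 8 + 1 = 9.
R5 applies: 9 + 3 = 12.
Final offense level: 12.
Criminal history: 5 prior points → Category II (5-7).
Level 12 falls in the 12 band.
Grid: Level 12 × Category II = 1170-1470 days.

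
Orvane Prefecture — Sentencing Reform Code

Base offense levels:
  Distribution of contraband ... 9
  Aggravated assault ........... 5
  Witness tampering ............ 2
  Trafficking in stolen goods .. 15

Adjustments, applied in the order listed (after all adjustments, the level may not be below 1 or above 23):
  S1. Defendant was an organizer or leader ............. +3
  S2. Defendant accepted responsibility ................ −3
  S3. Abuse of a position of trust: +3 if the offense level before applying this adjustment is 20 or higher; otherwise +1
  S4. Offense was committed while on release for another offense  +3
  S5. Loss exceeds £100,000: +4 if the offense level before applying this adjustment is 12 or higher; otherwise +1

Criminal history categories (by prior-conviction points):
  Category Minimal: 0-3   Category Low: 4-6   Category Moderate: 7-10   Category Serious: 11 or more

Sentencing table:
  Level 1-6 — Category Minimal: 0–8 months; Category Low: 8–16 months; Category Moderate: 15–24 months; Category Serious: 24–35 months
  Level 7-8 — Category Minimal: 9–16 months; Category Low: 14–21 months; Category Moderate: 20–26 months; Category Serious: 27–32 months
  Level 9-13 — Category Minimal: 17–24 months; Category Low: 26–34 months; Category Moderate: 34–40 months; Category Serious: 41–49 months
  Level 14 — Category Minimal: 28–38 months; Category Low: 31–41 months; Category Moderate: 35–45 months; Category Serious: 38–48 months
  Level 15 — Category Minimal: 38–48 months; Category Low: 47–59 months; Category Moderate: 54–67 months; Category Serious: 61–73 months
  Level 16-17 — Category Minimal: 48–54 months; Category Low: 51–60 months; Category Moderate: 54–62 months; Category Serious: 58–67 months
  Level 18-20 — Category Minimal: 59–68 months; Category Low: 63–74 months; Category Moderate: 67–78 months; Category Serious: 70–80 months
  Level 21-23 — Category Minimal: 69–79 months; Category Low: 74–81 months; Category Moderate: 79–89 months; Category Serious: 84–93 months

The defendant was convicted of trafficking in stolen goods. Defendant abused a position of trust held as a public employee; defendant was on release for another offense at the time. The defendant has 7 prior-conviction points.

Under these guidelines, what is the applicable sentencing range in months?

67-78 months

Base offense level for trafficking in stolen goods: 15.
S1 does not apply.
S3 applies (level before this adjustment is 15 < 20, so +1): 15 + 1 = 16.
S4 applies: 16 + 3 = 19.
S5 does not apply.
Final offense level: 19.
Criminal history: 7 prior points → Category Moderate (7-10).
Level 19 falls in the 18-20 band.
Grid: Level 18-20 × Category Moderate = 67-78 months.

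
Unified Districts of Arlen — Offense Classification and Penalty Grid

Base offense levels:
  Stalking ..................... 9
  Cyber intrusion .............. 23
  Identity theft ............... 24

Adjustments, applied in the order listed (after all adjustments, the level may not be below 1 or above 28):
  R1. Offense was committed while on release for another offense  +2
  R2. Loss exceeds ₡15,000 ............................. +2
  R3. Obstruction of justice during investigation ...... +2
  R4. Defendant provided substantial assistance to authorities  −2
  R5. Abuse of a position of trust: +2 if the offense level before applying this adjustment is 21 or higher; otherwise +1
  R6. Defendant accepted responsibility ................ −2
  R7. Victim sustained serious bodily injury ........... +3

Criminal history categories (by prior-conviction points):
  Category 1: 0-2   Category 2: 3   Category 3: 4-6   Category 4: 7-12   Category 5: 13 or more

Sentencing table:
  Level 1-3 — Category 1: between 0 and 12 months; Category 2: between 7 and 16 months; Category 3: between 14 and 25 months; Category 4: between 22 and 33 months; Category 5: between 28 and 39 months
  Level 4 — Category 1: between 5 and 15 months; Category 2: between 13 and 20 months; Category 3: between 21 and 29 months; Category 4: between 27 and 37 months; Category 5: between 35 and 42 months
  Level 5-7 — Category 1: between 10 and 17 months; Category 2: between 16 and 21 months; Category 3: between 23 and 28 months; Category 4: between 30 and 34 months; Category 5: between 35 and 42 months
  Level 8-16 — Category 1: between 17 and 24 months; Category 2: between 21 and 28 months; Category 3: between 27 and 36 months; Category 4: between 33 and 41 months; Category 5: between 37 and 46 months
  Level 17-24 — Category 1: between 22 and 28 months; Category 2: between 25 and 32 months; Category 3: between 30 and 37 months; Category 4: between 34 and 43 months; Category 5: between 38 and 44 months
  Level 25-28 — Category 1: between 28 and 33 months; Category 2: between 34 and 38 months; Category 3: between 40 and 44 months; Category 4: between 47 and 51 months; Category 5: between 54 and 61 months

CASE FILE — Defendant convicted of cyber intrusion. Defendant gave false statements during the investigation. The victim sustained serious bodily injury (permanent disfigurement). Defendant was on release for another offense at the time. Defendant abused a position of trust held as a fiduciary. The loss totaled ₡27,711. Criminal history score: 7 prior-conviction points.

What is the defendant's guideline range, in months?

Base offense level for cyber intrusion: 23.
R1 applies: 23 + 2 = 25.
R2 applies: 25 + 2 = 27.
R3 applies: 27 + 2 = 29.
R4 does not apply.
R5 applies (level before this adjustment is 29 ≥ 21, so +2): 29 + 2 = 31.
R7 applies: 31 + 3 = 34.
Level 34 exceeds the maximum of 28; capped at 28.
Final offense level: 28.
Criminal history: 7 prior points → Category 4 (7-12).
Level 28 falls in the 25-28 band.
Grid: Level 25-28 × Category 4 = 47-51 months.

47-51 months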